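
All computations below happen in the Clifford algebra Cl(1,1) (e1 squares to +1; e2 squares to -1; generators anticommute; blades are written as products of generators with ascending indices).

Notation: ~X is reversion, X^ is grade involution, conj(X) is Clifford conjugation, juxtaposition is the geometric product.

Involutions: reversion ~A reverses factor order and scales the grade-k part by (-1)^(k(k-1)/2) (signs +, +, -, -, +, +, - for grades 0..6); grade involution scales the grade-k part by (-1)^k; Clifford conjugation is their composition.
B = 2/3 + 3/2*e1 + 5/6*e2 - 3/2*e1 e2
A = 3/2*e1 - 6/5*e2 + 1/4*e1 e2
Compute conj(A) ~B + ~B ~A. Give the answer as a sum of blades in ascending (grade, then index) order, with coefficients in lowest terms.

first term: -29/8 + 121/120*e1 - 43/40*e2 - 193/60*e1 e2
second term: 23/8 + 311/120*e1 - 137/40*e2 - 193/60*e1 e2
Answer: -3/4 + 18/5*e1 - 9/2*e2 - 193/30*e1 e2


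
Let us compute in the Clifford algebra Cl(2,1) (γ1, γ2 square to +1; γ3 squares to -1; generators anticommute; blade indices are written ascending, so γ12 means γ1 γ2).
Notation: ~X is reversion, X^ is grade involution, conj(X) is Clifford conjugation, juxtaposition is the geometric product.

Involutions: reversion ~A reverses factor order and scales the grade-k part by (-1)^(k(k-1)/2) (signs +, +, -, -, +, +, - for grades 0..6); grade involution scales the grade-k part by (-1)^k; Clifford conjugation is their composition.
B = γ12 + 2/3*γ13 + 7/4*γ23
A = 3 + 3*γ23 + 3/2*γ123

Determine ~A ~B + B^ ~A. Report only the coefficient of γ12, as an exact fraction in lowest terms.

first term: 21/4 + 21/8*γ1 - γ2 - 3/2*γ3 - 5*γ12 - 5*γ13 - 21/4*γ23
second term: -21/4 - 21/8*γ1 + γ2 + 3/2*γ3 + γ12 - γ13 + 21/4*γ23
Answer: -4


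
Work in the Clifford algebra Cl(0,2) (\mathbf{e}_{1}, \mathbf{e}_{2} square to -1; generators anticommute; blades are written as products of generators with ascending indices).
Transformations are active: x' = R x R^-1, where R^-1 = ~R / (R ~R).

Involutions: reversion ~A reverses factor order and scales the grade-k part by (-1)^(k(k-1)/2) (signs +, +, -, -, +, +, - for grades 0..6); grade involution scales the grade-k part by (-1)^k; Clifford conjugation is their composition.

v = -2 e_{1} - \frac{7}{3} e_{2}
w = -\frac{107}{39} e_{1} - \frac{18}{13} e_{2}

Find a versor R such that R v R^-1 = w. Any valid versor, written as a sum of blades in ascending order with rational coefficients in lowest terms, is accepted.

Construction: equal norms (both -\frac{85}{9}) license R = v + w = -\frac{185}{39} e_{1} - \frac{145}{39} e_{2} — nothing changes along that direction, while (v - w)/2 changes sign, so v maps onto w.
Answer: -\frac{185}{39} e_{1} - \frac{145}{39} e_{2}


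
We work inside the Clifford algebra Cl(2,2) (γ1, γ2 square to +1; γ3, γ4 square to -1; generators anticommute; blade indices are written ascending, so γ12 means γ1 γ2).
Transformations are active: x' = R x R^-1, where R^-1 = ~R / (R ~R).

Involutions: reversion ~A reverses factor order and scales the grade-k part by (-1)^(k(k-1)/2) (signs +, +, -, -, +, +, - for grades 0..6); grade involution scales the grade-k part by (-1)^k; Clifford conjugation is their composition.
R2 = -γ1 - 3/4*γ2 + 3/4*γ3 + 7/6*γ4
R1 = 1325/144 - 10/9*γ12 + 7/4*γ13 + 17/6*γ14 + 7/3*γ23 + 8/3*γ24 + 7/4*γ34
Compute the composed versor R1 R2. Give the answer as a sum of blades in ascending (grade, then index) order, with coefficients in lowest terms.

Distribute over the terms of R2 (each basis-blade product reordered to ascending indices, repeated generators contracted through their squares):
R1 (-γ1) = -1325/144*γ1 - 10/9*γ2 + 7/4*γ3 + 17/6*γ4 - 7/3*γ123 - 8/3*γ124 - 7/4*γ134
R1 (-3/4*γ2) = 5/6*γ1 - 1325/192*γ2 + 7/4*γ3 + 2*γ4 + 21/16*γ123 + 17/8*γ124 - 21/16*γ234
R1 (3/4*γ3) = -21/16*γ1 - 7/4*γ2 + 1325/192*γ3 + 21/16*γ4 - 5/6*γ123 - 17/8*γ134 - 2*γ234
R1 (7/6*γ4) = -119/36*γ1 - 28/9*γ2 - 49/24*γ3 + 9275/864*γ4 - 35/27*γ124 + 49/24*γ134 + 49/18*γ234
Summing the partial products and collecting blades:
Answer: -935/72*γ1 - 7415/576*γ2 + 535/64*γ3 + 14585/864*γ4 - 89/48*γ123 - 397/216*γ124 - 11/6*γ134 - 85/144*γ234


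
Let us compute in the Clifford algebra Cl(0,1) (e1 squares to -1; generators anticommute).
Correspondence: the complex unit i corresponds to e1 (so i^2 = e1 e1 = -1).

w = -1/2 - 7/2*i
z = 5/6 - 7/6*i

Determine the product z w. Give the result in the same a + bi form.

In blades: z = 5/6 - 7/6*e1, w = -1/2 - 7/2*e1.
Distribute z over w term by term (generator squares from the signature, products reordered to ascending indices): (5/6)*w = -5/12 - 35/12*e1; (-7/6*e1)*w = -49/12 + 7/12*e1.
Sum: -9/2 - 7/3*e1; translating back through the correspondence:
Answer: -9/2 - 7/3*i


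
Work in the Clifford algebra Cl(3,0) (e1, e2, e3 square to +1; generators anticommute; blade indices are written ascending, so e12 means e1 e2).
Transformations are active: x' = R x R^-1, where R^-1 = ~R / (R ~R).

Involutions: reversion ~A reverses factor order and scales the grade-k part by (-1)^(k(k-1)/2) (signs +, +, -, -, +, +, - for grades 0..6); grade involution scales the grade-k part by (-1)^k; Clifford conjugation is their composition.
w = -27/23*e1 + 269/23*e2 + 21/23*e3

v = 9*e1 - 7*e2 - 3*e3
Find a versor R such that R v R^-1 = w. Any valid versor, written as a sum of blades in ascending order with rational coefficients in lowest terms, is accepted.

Why this works: both vectors square to 139, so q(v) = q(w) and R = v + w = 180/23*e1 + 108/23*e2 - 48/23*e3 carries v to w — its own direction survives, the complement (v - w)/2 flips.
Answer: 180/23*e1 + 108/23*e2 - 48/23*e3


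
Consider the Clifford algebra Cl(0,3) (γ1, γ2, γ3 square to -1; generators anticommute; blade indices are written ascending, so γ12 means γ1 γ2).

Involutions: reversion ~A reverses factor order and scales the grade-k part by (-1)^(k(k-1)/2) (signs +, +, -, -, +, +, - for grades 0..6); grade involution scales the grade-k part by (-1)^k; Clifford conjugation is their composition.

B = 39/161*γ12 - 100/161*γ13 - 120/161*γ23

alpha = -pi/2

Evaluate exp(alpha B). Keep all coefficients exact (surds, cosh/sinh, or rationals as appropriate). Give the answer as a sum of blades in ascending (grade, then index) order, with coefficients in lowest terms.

B^2 term by term: the squares give (39/161)^2*(γ12)^2 + (-100/161)^2*(γ13)^2 + (-120/161)^2*(γ23)^2 = 1521/25921*(-1) + 10000/25921*(-1) + 14400/25921*(-1) = -1 (each basis 2-blade squares to minus the product of its generators' squares); cross terms between blades sharing an index anticommute and cancel. So B^2 = -1.
B^2 = -1 — B^2 < 0, so the exponential closes trigonometrically: l = 1, alpha*l = -pi/2, so exp(alpha B) = cos(-pi/2) + (sin(-pi/2)/1)*B = 0 + (-1)*B.
Answer: -39/161*γ12 + 100/161*γ13 + 120/161*γ23


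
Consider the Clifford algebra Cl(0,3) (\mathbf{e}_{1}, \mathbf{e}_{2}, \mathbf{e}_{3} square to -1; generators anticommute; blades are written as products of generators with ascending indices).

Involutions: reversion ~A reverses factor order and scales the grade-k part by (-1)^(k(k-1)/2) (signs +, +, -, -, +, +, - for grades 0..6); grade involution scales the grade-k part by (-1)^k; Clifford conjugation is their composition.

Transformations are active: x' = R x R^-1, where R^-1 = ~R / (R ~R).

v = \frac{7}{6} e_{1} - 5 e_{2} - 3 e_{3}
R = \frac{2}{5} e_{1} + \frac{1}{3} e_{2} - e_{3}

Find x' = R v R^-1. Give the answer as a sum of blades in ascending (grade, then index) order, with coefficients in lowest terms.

~R = \frac{2}{5} e_{1} + \frac{1}{3} e_{2} - e_{3}, and R ~R = -\frac{286}{225}, so R^-1 = ~R / (-\frac{286}{225}).
R v = -\frac{9}{5} - \frac{43}{18} e_{1} e_{2} - \frac{1}{30} e_{1} e_{3} - 6 e_{2} e_{3}
Answer: -\frac{29}{858} e_{1} + \frac{850}{143} e_{2} + \frac{24}{143} e_{3}


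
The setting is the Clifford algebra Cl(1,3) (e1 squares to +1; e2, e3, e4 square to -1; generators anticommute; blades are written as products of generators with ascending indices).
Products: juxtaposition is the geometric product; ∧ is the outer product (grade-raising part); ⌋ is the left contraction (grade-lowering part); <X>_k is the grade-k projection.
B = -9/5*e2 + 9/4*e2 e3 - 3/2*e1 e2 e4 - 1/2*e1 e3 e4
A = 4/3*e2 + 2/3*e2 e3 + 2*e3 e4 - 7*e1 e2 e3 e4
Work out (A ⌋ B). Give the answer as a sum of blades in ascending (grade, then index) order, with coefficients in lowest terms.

step 1: 9/10 + e1 - 3*e3 - 2*e1 e4
Answer: 9/10 + e1 - 3*e3 - 2*e1 e4


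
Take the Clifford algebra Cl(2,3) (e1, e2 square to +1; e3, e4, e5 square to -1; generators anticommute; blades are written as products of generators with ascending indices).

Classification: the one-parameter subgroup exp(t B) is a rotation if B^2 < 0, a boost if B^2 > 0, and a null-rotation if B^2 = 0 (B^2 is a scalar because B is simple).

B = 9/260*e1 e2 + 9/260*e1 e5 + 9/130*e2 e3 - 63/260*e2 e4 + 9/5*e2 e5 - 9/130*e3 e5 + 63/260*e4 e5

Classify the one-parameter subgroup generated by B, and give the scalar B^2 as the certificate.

B^2 term by term: the squares give (9/260)^2*(e1 e2)^2 + (9/260)^2*(e1 e5)^2 + (9/130)^2*(e2 e3)^2 + (-63/260)^2*(e2 e4)^2 + (9/5)^2*(e2 e5)^2 + (-9/130)^2*(e3 e5)^2 + (63/260)^2*(e4 e5)^2 = 81/67600*(-1) + 81/67600*(+1) + 81/16900*(+1) + 3969/67600*(+1) + 81/25*(+1) + 81/16900*(-1) + 3969/67600*(-1) = 81/25 (each basis 2-blade squares to minus the product of its generators' squares); cross terms between blades sharing an index anticommute and cancel; the commuting (index-disjoint) pairs give grade-4 terms 2*c*c'*(blade product), which cancel blade by blade — e1 e2 e3 e5: -81/16900 + 81/16900 = 0; e1 e2 e4 e5: 567/33800 - 567/33800 = 0; e2 e3 e4 e5: 567/16900 - 567/16900 = 0 — confirming B is simple. So B^2 = 81/25.
Answer: boost, certificate B^2 = 81/25. One invariant decides it: the square 81/25 survives every conjugation, and its sign is exactly the classification.


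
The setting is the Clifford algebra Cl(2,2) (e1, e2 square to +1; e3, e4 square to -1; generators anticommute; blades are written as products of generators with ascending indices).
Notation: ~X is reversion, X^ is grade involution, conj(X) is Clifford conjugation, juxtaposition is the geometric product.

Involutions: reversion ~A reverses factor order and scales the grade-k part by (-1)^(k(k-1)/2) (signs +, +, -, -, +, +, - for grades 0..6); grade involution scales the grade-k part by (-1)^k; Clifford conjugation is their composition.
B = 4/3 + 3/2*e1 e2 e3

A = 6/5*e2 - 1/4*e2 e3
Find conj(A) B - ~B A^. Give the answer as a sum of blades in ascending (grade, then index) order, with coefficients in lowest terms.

first term: 3/8*e1 - 8/5*e2 + 9/5*e1 e3 + 1/3*e2 e3
second term: 3/8*e1 - 8/5*e2 - 9/5*e1 e3 - 1/3*e2 e3
Answer: 18/5*e1 e3 + 2/3*e2 e3


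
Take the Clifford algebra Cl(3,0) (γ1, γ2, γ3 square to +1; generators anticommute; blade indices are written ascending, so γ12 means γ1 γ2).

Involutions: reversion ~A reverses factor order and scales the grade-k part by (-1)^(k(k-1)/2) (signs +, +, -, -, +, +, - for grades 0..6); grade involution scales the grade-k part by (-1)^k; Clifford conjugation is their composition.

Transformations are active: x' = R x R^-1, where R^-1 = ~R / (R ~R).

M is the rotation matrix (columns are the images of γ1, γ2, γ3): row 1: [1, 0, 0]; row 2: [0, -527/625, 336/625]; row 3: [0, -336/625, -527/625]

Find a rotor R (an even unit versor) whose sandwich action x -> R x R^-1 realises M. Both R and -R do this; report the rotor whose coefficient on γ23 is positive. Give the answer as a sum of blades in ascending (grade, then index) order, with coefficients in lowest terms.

Method: write R = a + b12*γ12 + b13*γ13 + b23*γ23 with a^2 + b12^2 + b13^2 + b23^2 = 1 (so R^-1 = ~R). Expanding the columns R e_j ~R gives tr M = 4a^2 - 1 and, from the antisymmetric part, M21 - M12 = -4a*b12, M13 - M31 = 4a*b13, M32 - M23 = -4a*b23.
Here tr M = -429/625, so a^2 = (1 + tr M)/4 = 49/625 and a = ±7/25. Taking a = 7/25: M21 - M12 = 0, M13 - M31 = 0, M32 - M23 = -672/625, giving b12 = 0, b13 = 0, b23 = 24/25, i.e. R = 7/25 + 24/25*γ23.
Its γ23 coefficient is already positive.
Answer: 7/25 + 24/25*γ23. Recall the cover is two-to-one: with M of trace -429/625, both preimages act alike, and the stated γ23 sign chooses the sheet.


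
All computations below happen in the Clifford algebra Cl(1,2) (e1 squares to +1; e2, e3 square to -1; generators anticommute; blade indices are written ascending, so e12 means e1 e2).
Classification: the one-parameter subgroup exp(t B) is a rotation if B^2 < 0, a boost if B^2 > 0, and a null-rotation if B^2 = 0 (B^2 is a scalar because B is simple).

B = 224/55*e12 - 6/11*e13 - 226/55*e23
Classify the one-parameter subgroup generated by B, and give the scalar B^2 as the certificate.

B^2 term by term: the squares give (224/55)^2*(e12)^2 + (-6/11)^2*(e13)^2 + (-226/55)^2*(e23)^2 = 50176/3025*(+1) + 36/121*(+1) + 51076/3025*(-1) = 0 (each basis 2-blade squares to minus the product of its generators' squares); cross terms between blades sharing an index anticommute and cancel. So B^2 = 0.
Answer: null-rotation, certificate B^2 = 0. No conjugation can change B^2 = 0; the sign gives the class.


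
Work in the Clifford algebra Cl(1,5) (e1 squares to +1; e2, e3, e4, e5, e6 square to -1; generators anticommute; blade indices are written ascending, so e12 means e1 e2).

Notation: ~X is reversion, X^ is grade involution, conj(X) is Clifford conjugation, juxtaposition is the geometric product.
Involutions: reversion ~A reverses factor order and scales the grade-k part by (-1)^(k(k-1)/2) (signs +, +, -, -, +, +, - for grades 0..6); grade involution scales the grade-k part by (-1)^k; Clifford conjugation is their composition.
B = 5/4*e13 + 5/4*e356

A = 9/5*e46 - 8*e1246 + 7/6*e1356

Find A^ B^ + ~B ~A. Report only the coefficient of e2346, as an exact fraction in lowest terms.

first term: -35/24*e1 + 35/24*e56 - 9/4*e345 + 9/4*e1346 + 10*e2346 + 10*e12345
second term: 35/24*e1 - 35/24*e56 - 9/4*e345 + 9/4*e1346 + 10*e2346 - 10*e12345
Answer: 20


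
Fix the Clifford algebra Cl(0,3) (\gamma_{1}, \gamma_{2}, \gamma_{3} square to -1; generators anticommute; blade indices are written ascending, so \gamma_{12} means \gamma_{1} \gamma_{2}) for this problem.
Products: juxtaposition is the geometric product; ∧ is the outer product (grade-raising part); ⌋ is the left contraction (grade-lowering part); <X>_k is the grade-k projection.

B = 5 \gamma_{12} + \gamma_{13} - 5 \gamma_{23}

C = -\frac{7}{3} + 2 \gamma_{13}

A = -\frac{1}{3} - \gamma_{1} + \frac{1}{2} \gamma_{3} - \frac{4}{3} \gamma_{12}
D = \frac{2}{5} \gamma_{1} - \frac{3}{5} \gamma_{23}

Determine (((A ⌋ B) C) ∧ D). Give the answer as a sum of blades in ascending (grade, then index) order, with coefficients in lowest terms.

step 1: \frac{20}{3} + \frac{1}{2} \gamma_{1} + \frac{5}{2} \gamma_{2} + \gamma_{3} - \frac{5}{3} \gamma_{12} - \frac{1}{3} \gamma_{13} + \frac{5}{3} \gamma_{23}
step 2: -\frac{134}{9} + \frac{5}{6} \gamma_{1} - \frac{35}{6} \gamma_{2} - \frac{10}{3} \gamma_{3} + \frac{5}{9} \gamma_{12} + \frac{127}{9} \gamma_{13} - \frac{65}{9} \gamma_{23} - 5 \gamma_{123}
step 3: -\frac{268}{45} \gamma_{1} + \frac{7}{3} \gamma_{12} + \frac{4}{3} \gamma_{13} + \frac{134}{15} \gamma_{23} - \frac{61}{18} \gamma_{123}
Answer: -\frac{268}{45} \gamma_{1} + \frac{7}{3} \gamma_{12} + \frac{4}{3} \gamma_{13} + \frac{134}{15} \gamma_{23} - \frac{61}{18} \gamma_{123}


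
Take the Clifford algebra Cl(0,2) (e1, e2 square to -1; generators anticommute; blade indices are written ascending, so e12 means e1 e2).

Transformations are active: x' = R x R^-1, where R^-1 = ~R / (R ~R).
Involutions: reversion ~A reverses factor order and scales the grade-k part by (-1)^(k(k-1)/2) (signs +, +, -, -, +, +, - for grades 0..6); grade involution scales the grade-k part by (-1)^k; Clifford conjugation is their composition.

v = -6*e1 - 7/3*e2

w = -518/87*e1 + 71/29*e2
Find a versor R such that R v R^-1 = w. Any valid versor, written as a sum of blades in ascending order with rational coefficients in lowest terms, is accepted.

Here q(v) = q(w) = -373/9; the classical choice R = v + w = -1040/87*e1 + 10/87*e2 then realises v -> w under the sandwich.
Answer: -1040/87*e1 + 10/87*e2


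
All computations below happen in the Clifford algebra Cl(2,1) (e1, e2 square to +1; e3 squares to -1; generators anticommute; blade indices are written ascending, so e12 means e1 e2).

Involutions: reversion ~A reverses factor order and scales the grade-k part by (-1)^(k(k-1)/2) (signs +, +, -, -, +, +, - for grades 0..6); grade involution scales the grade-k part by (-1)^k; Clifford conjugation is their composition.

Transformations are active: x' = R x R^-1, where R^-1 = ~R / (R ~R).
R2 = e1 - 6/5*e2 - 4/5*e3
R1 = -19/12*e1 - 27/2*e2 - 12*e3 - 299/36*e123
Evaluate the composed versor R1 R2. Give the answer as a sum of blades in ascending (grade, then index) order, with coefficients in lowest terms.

Distribute over the terms of R2 (each basis-blade product reordered to ascending indices, repeated generators contracted through their squares):
R1 (e1) = -19/12 + 27/2*e12 + 12*e13 - 299/36*e23
R1 (-6/5*e2) = 81/5 + 19/10*e12 - 299/30*e13 - 72/5*e23
R1 (-4/5*e3) = -48/5 - 299/45*e12 + 19/15*e13 + 54/5*e23
Summing the partial products and collecting blades:
Answer: 301/60 + 394/45*e12 + 33/10*e13 - 2143/180*e23


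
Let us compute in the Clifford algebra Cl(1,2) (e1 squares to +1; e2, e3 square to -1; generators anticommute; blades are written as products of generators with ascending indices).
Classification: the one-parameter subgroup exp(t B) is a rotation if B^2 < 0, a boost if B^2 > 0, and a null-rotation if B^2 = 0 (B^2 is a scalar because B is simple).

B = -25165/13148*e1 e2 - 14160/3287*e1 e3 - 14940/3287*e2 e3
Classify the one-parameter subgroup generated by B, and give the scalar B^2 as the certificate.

B^2 term by term: the squares give (-25165/13148)^2*(e1 e2)^2 + (-14160/3287)^2*(e1 e3)^2 + (-14940/3287)^2*(e2 e3)^2 = 633277225/172869904*(+1) + 200505600/10804369*(+1) + 223203600/10804369*(-1) = 25/16 (each basis 2-blade squares to minus the product of its generators' squares); cross terms between blades sharing an index anticommute and cancel. So B^2 = 25/16.
Answer: boost, certificate B^2 = 25/16. One invariant decides it: the square 25/16 survives every conjugation, and its sign is exactly the classification.


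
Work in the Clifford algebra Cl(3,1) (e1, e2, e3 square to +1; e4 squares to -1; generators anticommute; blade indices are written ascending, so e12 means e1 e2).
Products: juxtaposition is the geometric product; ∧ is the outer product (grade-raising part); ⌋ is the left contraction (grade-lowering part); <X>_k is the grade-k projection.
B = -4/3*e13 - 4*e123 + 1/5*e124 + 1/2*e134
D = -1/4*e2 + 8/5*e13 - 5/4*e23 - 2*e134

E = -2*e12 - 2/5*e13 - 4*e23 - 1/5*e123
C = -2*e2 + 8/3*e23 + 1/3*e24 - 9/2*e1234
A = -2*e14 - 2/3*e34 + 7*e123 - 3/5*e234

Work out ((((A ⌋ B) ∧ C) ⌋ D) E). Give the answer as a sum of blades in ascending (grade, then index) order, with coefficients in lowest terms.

step 1: 28 - 1/3*e1 + 2/5*e2 + e3
step 2: -56*e2 + 2/3*e12 + 230/3*e23 + 28/3*e24 - 8/9*e123 - 1/9*e124 - 1/3*e234 - 126*e1234
step 3: 659/6 + 70*e3
step 4: 28*e1 + 280*e2 - 701/3*e12 - 659/15*e13 - 1318/3*e23 - 4859/30*e123
Answer: 28*e1 + 280*e2 - 701/3*e12 - 659/15*e13 - 1318/3*e23 - 4859/30*e123


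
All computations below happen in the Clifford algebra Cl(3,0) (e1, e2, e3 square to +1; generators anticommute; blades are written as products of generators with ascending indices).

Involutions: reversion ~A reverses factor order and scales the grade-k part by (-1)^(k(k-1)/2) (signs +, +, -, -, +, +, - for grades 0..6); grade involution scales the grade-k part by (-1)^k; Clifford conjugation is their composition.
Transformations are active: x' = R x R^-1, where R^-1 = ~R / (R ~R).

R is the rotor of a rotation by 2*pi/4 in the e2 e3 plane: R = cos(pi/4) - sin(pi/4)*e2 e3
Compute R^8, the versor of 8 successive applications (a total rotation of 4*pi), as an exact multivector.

The rotor phase is half the rotation angle and phases add under composition, so 8 steps in the e2 e3 plane accumulate phase 8*(pi/4) = 2*pi: R^8 = cos(2*pi) - sin(2*pi)*e2 e3.
cos(2*pi) = 1 and sin(2*pi) = 0, so R^8 = 1. The total rotation 4*pi is 2 full turns, so every vector returns to itself, yet the rotor is +1, back on the identity sheet (an even number of 2*pi turns).
Answer: 1


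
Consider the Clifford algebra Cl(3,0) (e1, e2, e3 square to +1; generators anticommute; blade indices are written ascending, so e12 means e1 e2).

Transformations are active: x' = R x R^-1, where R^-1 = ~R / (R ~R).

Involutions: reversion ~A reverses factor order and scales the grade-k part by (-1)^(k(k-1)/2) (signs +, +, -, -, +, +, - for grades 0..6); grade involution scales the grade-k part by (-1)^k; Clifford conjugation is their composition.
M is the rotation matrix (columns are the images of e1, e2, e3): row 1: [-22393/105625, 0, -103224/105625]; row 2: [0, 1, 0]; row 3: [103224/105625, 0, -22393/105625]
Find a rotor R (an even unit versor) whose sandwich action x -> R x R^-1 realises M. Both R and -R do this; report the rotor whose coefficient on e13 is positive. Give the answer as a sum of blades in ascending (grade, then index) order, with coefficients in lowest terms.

Method: write R = a + b12*e12 + b13*e13 + b23*e23 with a^2 + b12^2 + b13^2 + b23^2 = 1 (so R^-1 = ~R). Expanding the columns R e_j ~R gives tr M = 4a^2 - 1 and, from the antisymmetric part, M21 - M12 = -4a*b12, M13 - M31 = 4a*b13, M32 - M23 = -4a*b23.
Here tr M = 60839/105625, so a^2 = (1 + tr M)/4 = 41616/105625 and a = ±204/325. Taking a = 204/325: M21 - M12 = 0, M13 - M31 = -206448/105625, M32 - M23 = 0, giving b12 = 0, b13 = -253/325, b23 = 0, i.e. R = 204/325 - 253/325*e13.
Its e13 coefficient is negative, so report the other preimage -R.
Answer: -204/325 + 253/325*e13. Why the constraint matters: R and -R act identically through the sandwich — M has trace 60839/105625 either way — so only the sign condition on e13 picks one of the two preimages.


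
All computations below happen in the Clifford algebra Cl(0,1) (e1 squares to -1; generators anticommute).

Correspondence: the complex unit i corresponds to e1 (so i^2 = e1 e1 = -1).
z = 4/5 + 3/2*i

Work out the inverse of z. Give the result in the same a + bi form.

In blades: z = 4/5 + 3/2*e1.
With qbar = 4/5 - 3/2*e1 (scalar fixed, mapped units negated), z qbar = 289/100 (the sum of squared coefficients), so z^-1 = qbar / (289/100) = 80/289 - 150/289*e1; translating back:
Answer: 80/289 - 150/289*i


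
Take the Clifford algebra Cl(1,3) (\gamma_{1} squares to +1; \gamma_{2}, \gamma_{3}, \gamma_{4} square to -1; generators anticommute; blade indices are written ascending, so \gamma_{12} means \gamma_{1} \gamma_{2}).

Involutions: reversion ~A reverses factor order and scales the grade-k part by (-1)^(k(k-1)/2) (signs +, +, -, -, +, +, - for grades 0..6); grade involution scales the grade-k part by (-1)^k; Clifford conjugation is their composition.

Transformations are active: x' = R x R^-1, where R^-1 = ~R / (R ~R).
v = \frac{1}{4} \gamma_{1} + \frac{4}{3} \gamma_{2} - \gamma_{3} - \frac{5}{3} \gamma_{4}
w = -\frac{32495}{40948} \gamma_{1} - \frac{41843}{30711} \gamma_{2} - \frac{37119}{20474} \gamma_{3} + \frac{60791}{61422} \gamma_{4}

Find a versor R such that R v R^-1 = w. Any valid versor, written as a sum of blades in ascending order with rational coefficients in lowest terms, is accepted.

Sketch: the shared square -\frac{791}{144} makes R = v + w = -\frac{11129}{20474} \gamma_{1} - \frac{895}{30711} \gamma_{2} - \frac{57593}{20474} \gamma_{3} - \frac{41579}{61422} \gamma_{4} the natural versor; its sandwich fixes that direction, negates (v - w)/2, and sends v to w.
Answer: -\frac{11129}{20474} \gamma_{1} - \frac{895}{30711} \gamma_{2} - \frac{57593}{20474} \gamma_{3} - \frac{41579}{61422} \gamma_{4}


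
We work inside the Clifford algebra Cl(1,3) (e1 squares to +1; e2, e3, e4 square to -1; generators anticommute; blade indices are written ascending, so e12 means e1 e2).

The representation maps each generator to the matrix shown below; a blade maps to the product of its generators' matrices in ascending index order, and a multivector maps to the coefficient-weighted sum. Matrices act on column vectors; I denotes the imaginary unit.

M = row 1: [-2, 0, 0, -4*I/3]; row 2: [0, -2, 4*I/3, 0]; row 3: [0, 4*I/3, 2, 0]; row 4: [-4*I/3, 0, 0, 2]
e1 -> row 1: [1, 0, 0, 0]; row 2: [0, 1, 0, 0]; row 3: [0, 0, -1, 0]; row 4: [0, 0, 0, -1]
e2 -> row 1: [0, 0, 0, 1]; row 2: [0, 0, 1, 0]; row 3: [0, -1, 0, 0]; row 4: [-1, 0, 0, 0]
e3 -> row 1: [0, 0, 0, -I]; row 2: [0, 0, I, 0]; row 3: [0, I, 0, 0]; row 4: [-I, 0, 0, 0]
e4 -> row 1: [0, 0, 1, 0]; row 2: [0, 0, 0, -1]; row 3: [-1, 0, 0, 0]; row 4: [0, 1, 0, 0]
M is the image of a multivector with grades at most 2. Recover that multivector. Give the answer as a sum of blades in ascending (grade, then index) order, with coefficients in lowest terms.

Method: the blade images are trace-orthogonal — tr(rho(e_A) rho(e_B)^-1) = 4 if A = B and 0 otherwise — and rho(e_A)^-1 = (e_A)^2 * rho(e_A) with (e_A)^2 = +1 or -1, so the coefficient of e_A in the preimage is (e_A)^2 * tr(M rho(e_A))/4.
Nonzero projections over blades of grade <= 2: e1: (e1)^2 = +1, tr(M rho(e1)) = -8, coefficient -2; e3: (e3)^2 = -1, tr(M rho(e3)) = -16/3, coefficient 4/3. Every other blade of grade <= 2 projects to 0.
Answer: -2*e1 + 4/3*e3


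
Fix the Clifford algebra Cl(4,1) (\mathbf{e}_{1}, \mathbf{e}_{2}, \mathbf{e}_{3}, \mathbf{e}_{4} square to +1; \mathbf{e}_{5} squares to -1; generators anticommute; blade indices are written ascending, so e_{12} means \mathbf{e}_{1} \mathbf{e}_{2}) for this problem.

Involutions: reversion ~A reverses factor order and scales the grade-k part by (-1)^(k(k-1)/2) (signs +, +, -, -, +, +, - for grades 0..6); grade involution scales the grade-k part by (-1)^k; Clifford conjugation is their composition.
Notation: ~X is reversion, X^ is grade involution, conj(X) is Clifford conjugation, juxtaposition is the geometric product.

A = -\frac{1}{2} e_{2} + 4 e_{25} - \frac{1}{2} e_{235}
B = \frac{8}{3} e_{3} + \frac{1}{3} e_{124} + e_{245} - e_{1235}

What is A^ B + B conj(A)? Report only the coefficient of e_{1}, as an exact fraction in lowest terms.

first term: \frac{1}{2} e_{1} - 4 e_{4} + 4 e_{13} - \frac{1}{6} e_{14} + \frac{4}{3} e_{23} - \frac{4}{3} e_{25} + \frac{1}{2} e_{34} + \frac{1}{2} e_{45} + \frac{1}{2} e_{135} + \frac{4}{3} e_{145} - \frac{32}{3} e_{235} + \frac{1}{6} e_{1345}
second term: \frac{1}{2} e_{1} + 4 e_{4} - 4 e_{13} - \frac{1}{6} e_{14} - \frac{4}{3} e_{23} + \frac{4}{3} e_{25} + \frac{1}{2} e_{34} + \frac{1}{2} e_{45} - \frac{1}{2} e_{135} + \frac{4}{3} e_{145} + \frac{32}{3} e_{235} - \frac{1}{6} e_{1345}
Answer: 1


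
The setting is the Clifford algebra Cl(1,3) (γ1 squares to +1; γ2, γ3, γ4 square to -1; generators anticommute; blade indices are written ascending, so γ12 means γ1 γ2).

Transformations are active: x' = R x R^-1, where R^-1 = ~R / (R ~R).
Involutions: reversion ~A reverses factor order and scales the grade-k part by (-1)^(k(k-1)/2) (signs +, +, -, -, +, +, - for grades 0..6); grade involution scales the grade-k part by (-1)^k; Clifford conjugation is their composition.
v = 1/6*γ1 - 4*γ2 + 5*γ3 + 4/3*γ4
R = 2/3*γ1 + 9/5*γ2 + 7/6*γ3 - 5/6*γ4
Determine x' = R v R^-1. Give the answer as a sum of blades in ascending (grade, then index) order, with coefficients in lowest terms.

~R = 2/3*γ1 + 9/5*γ2 + 7/6*γ3 - 5/6*γ4, and R ~R = -2183/450, so R^-1 = ~R / (-2183/450).
R v = 233/90 - 89/30*γ12 + 113/36*γ13 + 37/36*γ14 + 41/3*γ23 - 14/15*γ24 + 103/18*γ34
Answer: -11503/13098*γ1 + 4538/2183*γ2 - 40900/6549*γ3 - 969/2183*γ4


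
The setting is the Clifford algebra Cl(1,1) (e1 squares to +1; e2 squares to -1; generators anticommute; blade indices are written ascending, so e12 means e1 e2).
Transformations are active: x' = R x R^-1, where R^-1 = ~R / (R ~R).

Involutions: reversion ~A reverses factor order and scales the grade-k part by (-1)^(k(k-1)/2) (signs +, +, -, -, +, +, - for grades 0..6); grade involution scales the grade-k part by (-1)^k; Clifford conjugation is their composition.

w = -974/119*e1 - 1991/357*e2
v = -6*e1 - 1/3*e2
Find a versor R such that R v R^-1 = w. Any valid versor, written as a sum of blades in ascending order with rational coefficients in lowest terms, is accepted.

Equal squares first: v^2 = w^2 = 323/9. Then v + w = -1688/119*e1 - 2110/357*e2 is a versor taking v to w, provided it is invertible.
Answer: -1688/119*e1 - 2110/357*e2


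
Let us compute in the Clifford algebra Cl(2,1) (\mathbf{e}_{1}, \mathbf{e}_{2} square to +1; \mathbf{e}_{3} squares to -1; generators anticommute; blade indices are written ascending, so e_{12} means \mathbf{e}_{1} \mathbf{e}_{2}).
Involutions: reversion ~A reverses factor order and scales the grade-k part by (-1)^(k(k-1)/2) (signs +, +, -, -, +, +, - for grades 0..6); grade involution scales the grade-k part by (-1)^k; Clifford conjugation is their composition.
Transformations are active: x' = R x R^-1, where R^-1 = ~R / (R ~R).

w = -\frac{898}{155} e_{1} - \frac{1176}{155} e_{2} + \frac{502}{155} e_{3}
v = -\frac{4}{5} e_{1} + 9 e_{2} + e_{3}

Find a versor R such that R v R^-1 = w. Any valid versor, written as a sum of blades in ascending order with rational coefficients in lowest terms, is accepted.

The midline construction: v and w both square to \frac{2016}{25}, so reflecting in their sum -\frac{1022}{155} e_{1} + \frac{219}{155} e_{2} + \frac{657}{155} e_{3} exchanges them.
Answer: -\frac{1022}{155} e_{1} + \frac{219}{155} e_{2} + \frac{657}{155} e_{3}


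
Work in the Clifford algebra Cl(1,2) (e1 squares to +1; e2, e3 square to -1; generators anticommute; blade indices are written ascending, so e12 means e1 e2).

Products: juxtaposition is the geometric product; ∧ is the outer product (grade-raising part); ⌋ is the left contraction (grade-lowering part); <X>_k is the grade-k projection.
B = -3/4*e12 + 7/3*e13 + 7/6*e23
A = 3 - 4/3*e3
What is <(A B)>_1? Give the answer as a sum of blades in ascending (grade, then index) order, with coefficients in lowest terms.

step 1: -28/9*e1 - 14/9*e2 - 9/4*e12 + 7*e13 + 7/2*e23 + e123
step 2: -28/9*e1 - 14/9*e2
Answer: -28/9*e1 - 14/9*e2


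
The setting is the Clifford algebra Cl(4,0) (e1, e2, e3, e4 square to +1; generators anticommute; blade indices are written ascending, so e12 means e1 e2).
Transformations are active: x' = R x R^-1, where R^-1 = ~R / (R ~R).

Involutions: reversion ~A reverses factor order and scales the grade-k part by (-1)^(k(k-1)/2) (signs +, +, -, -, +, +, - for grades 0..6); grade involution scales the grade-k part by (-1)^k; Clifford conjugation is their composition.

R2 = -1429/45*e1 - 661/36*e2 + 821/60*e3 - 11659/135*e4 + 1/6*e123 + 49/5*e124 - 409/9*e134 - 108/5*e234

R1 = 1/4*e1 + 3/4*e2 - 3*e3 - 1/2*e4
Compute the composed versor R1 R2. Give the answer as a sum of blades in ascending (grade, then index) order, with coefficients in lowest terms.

Distribute over the terms of R1 (each basis-blade product reordered to ascending indices, repeated generators contracted through their squares):
(1/4*e1) R2 = -1429/180 - 661/144*e12 + 821/240*e13 - 11659/540*e14 + 1/24*e23 + 49/20*e24 - 409/36*e34 - 27/5*e1234
(3/4*e2) R2 = -661/48 + 1429/60*e12 - 1/8*e13 - 147/20*e14 + 821/80*e23 - 11659/180*e24 - 81/5*e34 + 409/12*e1234
(-3*e3) R2 = -821/20 - 1/2*e12 - 1429/15*e13 - 409/3*e14 - 661/12*e23 - 324/5*e24 + 11659/45*e34 - 147/5*e1234
(-1/2*e4) R2 = 11659/270 - 49/10*e12 + 409/18*e13 - 1429/90*e14 + 54/5*e23 - 661/72*e24 + 821/120*e34 + 1/12*e1234
Summing the partial products and collecting blades:
Answer: -42289/2160 + 1991/144*e12 - 49859/720*e13 - 48911/270*e14 - 1631/48*e23 - 49069/360*e24 + 85813/360*e34 - 19/30*e1234


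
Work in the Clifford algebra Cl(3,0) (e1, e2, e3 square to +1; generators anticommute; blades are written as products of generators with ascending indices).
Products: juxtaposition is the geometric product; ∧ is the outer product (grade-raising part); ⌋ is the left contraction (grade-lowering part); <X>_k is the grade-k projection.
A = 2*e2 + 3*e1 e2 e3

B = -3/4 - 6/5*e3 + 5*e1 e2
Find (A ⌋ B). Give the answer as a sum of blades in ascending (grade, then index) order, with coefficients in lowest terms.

step 1: -10*e1
Answer: -10*e1


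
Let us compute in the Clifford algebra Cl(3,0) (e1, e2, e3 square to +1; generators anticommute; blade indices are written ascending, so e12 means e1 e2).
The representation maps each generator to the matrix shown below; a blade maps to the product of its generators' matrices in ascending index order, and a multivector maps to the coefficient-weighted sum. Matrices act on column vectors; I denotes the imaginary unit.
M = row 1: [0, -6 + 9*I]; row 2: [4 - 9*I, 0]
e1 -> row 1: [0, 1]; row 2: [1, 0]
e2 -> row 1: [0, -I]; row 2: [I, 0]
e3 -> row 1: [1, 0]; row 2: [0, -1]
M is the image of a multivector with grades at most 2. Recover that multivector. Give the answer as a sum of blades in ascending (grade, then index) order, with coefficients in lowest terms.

Method: 1, rho(e1), rho(e2), rho(e3) form a trace-orthogonal basis of the 2x2 complex matrices (tr(X Y) = 2 if X = Y, else 0), so M = m0*1 + m1*rho(e1) + m2*rho(e2) + m3*rho(e3) with m0 = tr(M)/2 = 0, m1 = tr(M rho(e1))/2 = -1, m2 = tr(M rho(e2))/2 = -9 - 5*I, m3 = tr(M rho(e3))/2 = 0.
Multiplying table entries, the bivector images are rho(e12) = I*rho(e3), rho(e13) = -I*rho(e2), rho(e23) = I*rho(e1); with real blade coefficients the real parts of m0..m3 are the coefficients of 1, e1, e2, e3 and the imaginary parts give the bivectors (e23: Im m1, e13: -Im m2, e12: Im m3).
Answer: -e1 - 9*e2 + 5*e13


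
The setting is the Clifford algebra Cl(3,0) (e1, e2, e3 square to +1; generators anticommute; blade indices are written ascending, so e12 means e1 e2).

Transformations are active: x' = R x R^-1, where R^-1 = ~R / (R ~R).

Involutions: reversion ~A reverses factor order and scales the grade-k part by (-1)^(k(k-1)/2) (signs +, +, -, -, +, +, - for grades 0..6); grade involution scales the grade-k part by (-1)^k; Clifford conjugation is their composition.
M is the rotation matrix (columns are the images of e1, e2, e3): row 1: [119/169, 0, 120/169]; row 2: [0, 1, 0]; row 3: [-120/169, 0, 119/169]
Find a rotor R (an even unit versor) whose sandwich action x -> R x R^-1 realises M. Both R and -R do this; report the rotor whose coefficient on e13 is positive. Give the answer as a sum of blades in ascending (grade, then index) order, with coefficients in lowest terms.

Method: write R = a + b12*e12 + b13*e13 + b23*e23 with a^2 + b12^2 + b13^2 + b23^2 = 1 (so R^-1 = ~R). Expanding the columns R e_j ~R gives tr M = 4a^2 - 1 and, from the antisymmetric part, M21 - M12 = -4a*b12, M13 - M31 = 4a*b13, M32 - M23 = -4a*b23.
Here tr M = 407/169, so a^2 = (1 + tr M)/4 = 144/169 and a = ±12/13. Taking a = 12/13: M21 - M12 = 0, M13 - M31 = 240/169, M32 - M23 = 0, giving b12 = 0, b13 = 5/13, b23 = 0, i.e. R = 12/13 + 5/13*e13.
Its e13 coefficient is already positive.
Answer: 12/13 + 5/13*e13. Why the constraint matters: R and -R act identically through the sandwich — M has trace 407/169 either way — so only the sign condition on e13 picks one of the two preimages.


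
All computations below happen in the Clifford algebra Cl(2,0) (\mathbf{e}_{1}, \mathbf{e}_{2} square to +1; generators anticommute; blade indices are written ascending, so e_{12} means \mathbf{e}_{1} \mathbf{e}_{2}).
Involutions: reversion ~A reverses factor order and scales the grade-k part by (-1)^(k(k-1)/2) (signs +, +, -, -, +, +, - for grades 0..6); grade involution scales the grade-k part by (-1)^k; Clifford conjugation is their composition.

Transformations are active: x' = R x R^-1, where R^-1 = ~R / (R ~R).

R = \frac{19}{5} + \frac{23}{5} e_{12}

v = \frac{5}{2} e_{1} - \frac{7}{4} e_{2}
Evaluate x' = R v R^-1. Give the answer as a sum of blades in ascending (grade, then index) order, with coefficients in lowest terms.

~R = \frac{19}{5} - \frac{23}{5} e_{12}, and R ~R = \frac{178}{5}, so R^-1 = ~R / (\frac{178}{5}).
R v = \frac{29}{20} e_{1} - \frac{363}{20} e_{2}
Answer: -\frac{3899}{1780} e_{1} - \frac{1891}{890} e_{2}


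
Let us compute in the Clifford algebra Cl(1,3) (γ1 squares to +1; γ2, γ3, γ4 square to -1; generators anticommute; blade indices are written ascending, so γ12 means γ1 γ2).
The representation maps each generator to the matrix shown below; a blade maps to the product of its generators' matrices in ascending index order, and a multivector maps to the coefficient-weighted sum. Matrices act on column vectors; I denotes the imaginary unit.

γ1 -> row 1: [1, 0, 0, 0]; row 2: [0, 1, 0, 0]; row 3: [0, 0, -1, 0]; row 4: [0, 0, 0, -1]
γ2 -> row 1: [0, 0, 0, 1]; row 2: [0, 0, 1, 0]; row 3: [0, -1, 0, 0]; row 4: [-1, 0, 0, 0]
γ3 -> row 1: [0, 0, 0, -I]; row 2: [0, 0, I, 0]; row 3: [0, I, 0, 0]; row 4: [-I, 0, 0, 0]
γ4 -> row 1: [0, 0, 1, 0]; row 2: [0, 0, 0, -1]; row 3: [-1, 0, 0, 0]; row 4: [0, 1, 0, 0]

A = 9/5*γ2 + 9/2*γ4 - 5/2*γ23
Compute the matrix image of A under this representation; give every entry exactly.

Bivector images (products of the table entries): rho(γ23) = rho(γ2)rho(γ3) = row 1: [-I, 0, 0, 0]; row 2: [0, I, 0, 0]; row 3: [0, 0, -I, 0]; row 4: [0, 0, 0, I].
M = (9/5)*rho(γ2) + (9/2)*rho(γ4) + (-5/2)*rho(γ23), summed entrywise:
Answer: row 1: [5*I/2, 0, 9/2, 9/5]; row 2: [0, -5*I/2, 9/5, -9/2]; row 3: [-9/2, -9/5, 5*I/2, 0]; row 4: [-9/5, 9/2, 0, -5*I/2]


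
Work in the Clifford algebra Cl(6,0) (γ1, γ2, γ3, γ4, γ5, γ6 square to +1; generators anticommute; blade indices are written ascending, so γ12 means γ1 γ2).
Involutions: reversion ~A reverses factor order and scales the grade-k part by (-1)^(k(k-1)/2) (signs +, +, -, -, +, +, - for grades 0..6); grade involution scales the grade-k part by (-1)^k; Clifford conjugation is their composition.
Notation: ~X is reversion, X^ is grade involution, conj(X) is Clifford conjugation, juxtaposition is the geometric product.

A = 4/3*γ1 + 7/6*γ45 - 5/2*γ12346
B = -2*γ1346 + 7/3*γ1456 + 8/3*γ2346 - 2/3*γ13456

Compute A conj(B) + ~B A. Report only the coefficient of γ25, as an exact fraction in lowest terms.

first term: -20/3*γ1 - 5*γ2 - 49/18*γ16 - 5/3*γ25 - 7/9*γ136 - 35/6*γ235 - 8/3*γ346 + 28/9*γ456 + 7/3*γ1356 - 28/9*γ2356 + 8/9*γ3456 + 32/9*γ12346
second term: -20/3*γ1 - 5*γ2 - 49/18*γ16 - 5/3*γ25 + 7/9*γ136 + 35/6*γ235 + 8/3*γ346 - 28/9*γ456 - 7/3*γ1356 + 28/9*γ2356 - 8/9*γ3456 + 32/9*γ12346
Answer: -10/3


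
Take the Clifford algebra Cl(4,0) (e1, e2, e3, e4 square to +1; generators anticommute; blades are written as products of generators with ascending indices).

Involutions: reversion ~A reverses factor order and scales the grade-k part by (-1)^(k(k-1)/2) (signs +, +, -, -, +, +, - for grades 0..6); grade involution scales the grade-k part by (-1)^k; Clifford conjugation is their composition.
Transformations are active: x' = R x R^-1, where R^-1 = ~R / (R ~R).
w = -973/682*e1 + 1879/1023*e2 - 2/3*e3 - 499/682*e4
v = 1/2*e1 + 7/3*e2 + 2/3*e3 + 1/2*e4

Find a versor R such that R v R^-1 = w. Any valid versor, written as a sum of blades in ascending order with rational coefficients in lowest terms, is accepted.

Reasoning: v^2 = w^2 = 115/18 since conjugation preserves the quadratic form; R = v + w = -316/341*e1 + 1422/341*e2 - 79/341*e4 is then valid when invertible, keeping its own part and reversing (v - w)/2.
Answer: -316/341*e1 + 1422/341*e2 - 79/341*e4


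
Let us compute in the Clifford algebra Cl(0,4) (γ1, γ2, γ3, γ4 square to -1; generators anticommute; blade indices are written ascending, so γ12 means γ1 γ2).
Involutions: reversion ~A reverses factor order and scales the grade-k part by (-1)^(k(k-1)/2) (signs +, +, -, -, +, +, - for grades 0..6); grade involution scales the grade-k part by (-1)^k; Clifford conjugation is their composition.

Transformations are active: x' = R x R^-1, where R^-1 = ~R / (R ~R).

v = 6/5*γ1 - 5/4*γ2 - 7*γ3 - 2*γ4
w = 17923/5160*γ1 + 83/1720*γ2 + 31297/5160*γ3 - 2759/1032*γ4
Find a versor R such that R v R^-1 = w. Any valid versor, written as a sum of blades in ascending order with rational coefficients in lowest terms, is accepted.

Here q(v) = q(w) = -22401/400; the classical choice R = v + w = 4823/1032*γ1 - 2067/1720*γ2 - 4823/5160*γ3 - 4823/1032*γ4 then realises v -> w under the sandwich.
Answer: 4823/1032*γ1 - 2067/1720*γ2 - 4823/5160*γ3 - 4823/1032*γ4
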